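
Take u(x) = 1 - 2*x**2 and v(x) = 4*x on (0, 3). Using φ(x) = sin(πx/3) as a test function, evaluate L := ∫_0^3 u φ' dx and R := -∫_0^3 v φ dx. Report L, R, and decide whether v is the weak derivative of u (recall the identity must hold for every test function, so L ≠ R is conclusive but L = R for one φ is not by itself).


LHS = 36/π, RHS = -36/π. No, v is not the weak derivative of u.

u(x) = 1 - 2*x**2, classical derivative u'(x) = -4*x.
φ(x) = sin(πx/3), so φ'(x) = π*cos(π*x/3)/3.
Note φ(0) = φ(3) = 0, so the boundary term u·φ vanishes.
LHS = ∫_0^3 u(x) φ'(x) dx = ∫_0^3 (-2*π*x^2*cos(π*x/3)/3 + π*cos(π*x/3)/3) dx. Term by term:
  ∫_0^3 π*cos(π*x/3)/3 dx = 0;  ∫_0^3 -2*π*x^2*cos(π*x/3)/3 dx = 36/π.
Sum: 0 + 36/π = 36/π.
So LHS = 36/π.
∫_0^3 v(x) φ(x) dx = ∫_0^3 (4*x*sin(π*x/3)) dx. Term by term:
  ∫_0^3 4*x*sin(π*x/3) dx = 36/π.
So RHS = -∫_0^3 v(x) φ(x) dx = -36/π.
LHS − RHS = 72/π ≠ 0, so the identity fails.
(For a valid weak derivative the identity must hold for EVERY test function, in particular this one. The failure shows v is NOT the weak derivative of u.)
Correct weak derivative would be u'(x) = -4*x.


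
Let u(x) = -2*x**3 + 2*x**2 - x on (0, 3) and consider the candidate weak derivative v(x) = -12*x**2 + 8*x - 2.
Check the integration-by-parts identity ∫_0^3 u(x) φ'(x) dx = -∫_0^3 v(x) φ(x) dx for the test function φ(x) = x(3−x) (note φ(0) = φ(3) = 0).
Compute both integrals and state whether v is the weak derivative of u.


LHS = 252/5, RHS = 504/5. No, v is not the weak derivative of u.

u(x) = -2*x**3 + 2*x**2 - x, classical derivative u'(x) = -6*x**2 + 4*x - 1.
φ(x) = x(3−x), so φ'(x) = 3 - 2*x.
Note φ(0) = φ(3) = 0, so the boundary term u·φ vanishes.
LHS = ∫_0^3 u(x) φ'(x) dx = ∫_0^3 (4*x^4 - 10*x^3 + 8*x^2 - 3*x) dx. Term by term:
  ∫_0^3 4*x^4 dx = 972/5;  ∫_0^3 -10*x^3 dx = -405/2;  ∫_0^3 8*x^2 dx = 72;
  ∫_0^3 -3*x dx = -27/2.
Sum: 972/5 − 405/2 + 72 − 27/2 = 252/5.
So LHS = 252/5.
∫_0^3 v(x) φ(x) dx = ∫_0^3 (12*x^4 - 44*x^3 + 26*x^2 - 6*x) dx. Term by term:
  ∫_0^3 12*x^4 dx = 2916/5;  ∫_0^3 -44*x^3 dx = -891;  ∫_0^3 26*x^2 dx = 234;
  ∫_0^3 -6*x dx = -27.
Sum: 2916/5 − 891 + 234 − 27 = -504/5.
So RHS = -∫_0^3 v(x) φ(x) dx = 504/5.
LHS − RHS = -252/5 ≠ 0, so the identity fails.
(For a valid weak derivative the identity must hold for EVERY test function, in particular this one. The failure shows v is NOT the weak derivative of u.)
Correct weak derivative would be u'(x) = -6*x**2 + 4*x - 1.


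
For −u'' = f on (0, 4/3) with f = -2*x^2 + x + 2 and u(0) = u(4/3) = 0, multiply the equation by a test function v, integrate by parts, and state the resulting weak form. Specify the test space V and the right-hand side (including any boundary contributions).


V = H^1_0(0, 4/3) (so v(0) = v(4/3) = 0); weak form: ∫_0^4/3 u'v' dx = ∫_0^4/3 (-2*x^2 + x + 2) v dx for all v ∈ V.

Multiply both sides by a test function v and integrate from 0 to 4/3:
  ∫_0^4/3 −u''(x) v(x) dx = ∫_0^4/3 f(x) v(x) dx.
Integrate the LHS by parts once:
  ∫_0^4/3 −u'' v dx = −[u'(x) v(x)]_0^4/3 + ∫_0^4/3 u'(x) v'(x) dx.
Thus ∫_0^4/3 u'(x) v'(x) dx = ∫_0^4/3 f(x) v(x) dx + [u'(x) v(x)]_0^4/3.
Choose V so that boundary terms are either known or forced to vanish.
u is Dirichlet: u(0) = u(4/3) = 0. Let V = H^1_0(0, 4/3); then v(0) = v(4/3) = 0, and [u' v]_0^4/3 = 0.
Weak formulation: find u (satisfying any essential BC) such that ∫_0^4/3 u'(x) v'(x) dx = ∫_0^4/3 f v dx for all v ∈ V.
Substituting f(x) = -2*x^2 + x + 2, the right-hand side is ∫_0^4/3 (-2*x^2 + x + 2) v dx.


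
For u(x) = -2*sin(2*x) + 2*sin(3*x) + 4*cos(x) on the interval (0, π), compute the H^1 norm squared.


||u||_{H^1(0,π)}^2 = -128/3 + 46*π

u'(x) = -4*sin(x) - 4*cos(2*x) + 6*cos(3*x).
Expand u² and (u')² and integrate term by term on (0, π), using: for integers n ≥ 1, ∫_0^π sin²(nx) dx = ∫_0^π cos²(nx) dx = π/2; for n ≠ n', ∫_0^π sin(nx)sin(n'x) dx = ∫_0^π cos(nx)cos(n'x) dx = 0; and by product-to-sum, ∫_0^π sin(nx)cos(n'x) dx = ½∫_0^π [sin((n+n')x) + sin((n−n')x)] dx, which is 0 when n+n' is even and 2n/(n²−n'²) when n+n' is odd (it need not vanish on (0, π)).
  u² squared terms: (-2)²·∫sin(2x)² dx = 4·π/2 = 2*π;  (2)²·∫sin(3x)² dx = 4·π/2 = 2*π;  (4)²·∫cos(x)² dx = 16·π/2 = 8*π.
  u² cross terms: 2·(-2)·(2)·∫sin(2x)·sin(3x) dx = -8·(0) = 0;  2·(-2)·(4)·∫sin(2x)·cos(x) dx = -16·(4/3) = -64/3;  2·(2)·(4)·∫sin(3x)·cos(x) dx = 16·(0) = 0.
  So ∫_0^π u² dx = 2*π + 2*π + 8*π + 0 − 64/3 + 0 = -64/3 + 12*π.
  (u')² squared terms: (-4)²·∫cos(2x)² dx = 16·π/2 = 8*π;  (-4)²·∫sin(x)² dx = 16·π/2 = 8*π;  (6)²·∫cos(3x)² dx = 36·π/2 = 18*π.
  (u')² cross terms: 2·(-4)·(-4)·∫cos(2x)·sin(x) dx = 32·(-2/3) = -64/3;  2·(-4)·(6)·∫cos(2x)·cos(3x) dx = -48·(0) = 0;  2·(-4)·(6)·∫sin(x)·cos(3x) dx = -48·(0) = 0.
  So ∫_0^π (u')² dx = 8*π + 8*π + 18*π − 64/3 + 0 + 0 = -64/3 + 34*π.
||u||_{H^1}^2 = (-64/3 + 12*π) + (-64/3 + 34*π) = -128/3 + 46*π.


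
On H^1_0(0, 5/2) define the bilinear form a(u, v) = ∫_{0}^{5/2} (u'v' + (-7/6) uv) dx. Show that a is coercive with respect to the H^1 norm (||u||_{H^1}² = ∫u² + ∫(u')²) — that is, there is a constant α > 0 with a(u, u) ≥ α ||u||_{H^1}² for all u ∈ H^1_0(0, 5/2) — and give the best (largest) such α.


α = (-175 + 24*π^2)/(6*(25 + 4*π^2))

Coercivity of a(·,·) on H^1_0(0, 5/2) means a(u, u) ≥ α ||u||_{H^1}² for every u ∈ H^1_0.
The interval has length L = 5/2, and Poincaré/coercivity depend only on L. Here a(u, u) = ∫(u')² + (-7/6)·∫u².
Here c = -7/6 < 0 with |c| < (π/L)² = 4*π^2/25, so coercivity still holds. The condition a(u,u) ≥ α||u||_{H^1}² reads (1−α)∫(u')² ≥ (α−c)∫u². Any admissible α is ≤ 1 (rapidly oscillating u have ∫u²/∫(u')² → 0), and α = 1 would force 0 ≥ (1−c)∫u², impossible since c < 1; so 1−α > 0. By the sharp Poincaré inequality on H^1_0 of an interval of length L, ∫(u')² ≥ (π/L)²∫u² with equality for the first sine mode sin(π(x−x₀)/L) (x₀ the left endpoint), so the inequality holds for all u iff (1−α)(π/L)² ≥ α − c, i.e. α ≤ ((π/L)² + c)/((π/L)² + 1) = (1 + c(L/π)²)/(1 + (L/π)²). (Direct route, valid since c ≤ 0: Poincaré gives c∫u² ≥ c(L/π)²∫(u')², so a(u,u) ≥ (1 + c(L/π)²)∫(u')², while ||u||_{H^1}² ≤ (1 + (L/π)²)∫(u')²; dividing yields the same α.) With (π/L)² = 4*π^2/25 and c = -7/6, the largest admissible constant is α = ((π/L)² + c)/((π/L)² + 1).
Simplifying, α = (-175 + 24*π^2)/(6*(25 + 4*π^2)).


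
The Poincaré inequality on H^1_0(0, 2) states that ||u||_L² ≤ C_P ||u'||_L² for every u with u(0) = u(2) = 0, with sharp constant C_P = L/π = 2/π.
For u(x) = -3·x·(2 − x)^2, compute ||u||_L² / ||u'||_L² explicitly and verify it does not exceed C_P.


||u||_L² / ||u'||_L² = sqrt(14)/7 < C_P = 2/π.

u(x) = -3·x·(2 − x)^2, so u'(x) = 3*(2 - 3*x)*(x - 2).
u(x) = -3·x·(2 − x)^2 vanishes at x = 0 and x = 2, so u ∈ H^1_0(0, 2). Differentiate via the product rule and integrate the resulting polynomials term by term.
  ∫_0^2 u² dx = ∫_0^2 (9*x^6 - 72*x^5 + 216*x^4 - 288*x^3 + 144*x^2) dx. Term by term:
    ∫_0^2 9*x^6 dx = 1152/7;  ∫_0^2 -72*x^5 dx = -768;  ∫_0^2 216*x^4 dx = 6912/5;
    ∫_0^2 -288*x^3 dx = -1152;  ∫_0^2 144*x^2 dx = 384.
  Sum: 1152/7 − 768 + 6912/5 − 1152 + 384 = 384/35.
  ∫_0^2 (u')² dx = ∫_0^2 (81*x^4 - 432*x^3 + 792*x^2 - 576*x + 144) dx. Term by term:
    ∫_0^2 81*x^4 dx = 2592/5;  ∫_0^2 -432*x^3 dx = -1728;  ∫_0^2 792*x^2 dx = 2112;
    ∫_0^2 -576*x dx = -1152;  ∫_0^2 144 dx = 288.
  Sum: 2592/5 − 1728 + 2112 − 1152 + 288 = 192/5.
∫_0^2 u² dx = 384/35, so ||u||_L² = 8*sqrt(210)/35.
∫_0^2 (u')² dx = 192/5, so ||u'||_L² = 8*sqrt(15)/5.
Ratio ||u||_L² / ||u'||_L² = sqrt(14)/7.
Sharp Poincaré constant on H^1_0(0, 2) is C_P = L/π = 2/π, achieved by sin(π/2·x).
A polynomial bump cannot attain the sharp Poincaré constant (only the first sine eigenfunction does), so the ratio is strictly less than C_P, consistent with ||u||_L² ≤ C_P ||u'||_L².


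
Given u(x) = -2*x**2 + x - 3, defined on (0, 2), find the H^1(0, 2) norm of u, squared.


||u||_{H^1}^2 = 1184/15

The H^1 norm (squared) on an interval (0, L) is
  ||u||_{H^1}^2 = ∫_0^L u(x)^2 dx + ∫_0^L u'(x)^2 dx.
Compute u'(x) = 1 - 4*x.
Then u(x)^2 = 4*x**4 - 4*x**3 + 13*x**2 - 6*x + 9 and u'(x)^2 = 16*x**2 - 8*x + 1.
Integrate each monomial from 0 to 2 using ∫_0^2 c·x^n dx = c·2^(n+1)/(n+1):
  ∫_0^2 u(x)^2 dx = ∫_0^2 (4*x^4 - 4*x^3 + 13*x^2 - 6*x + 9) dx. Term by term:
    ∫_0^2 4*x^4 dx = 128/5;  ∫_0^2 -4*x^3 dx = -16;  ∫_0^2 13*x^2 dx = 104/3;
    ∫_0^2 -6*x dx = -12;  ∫_0^2 9 dx = 18.
  Sum: 128/5 − 16 + 104/3 − 12 + 18 = 754/15.
  ∫_0^2 u'(x)^2 dx = ∫_0^2 (16*x^2 - 8*x + 1) dx. Term by term:
    ∫_0^2 16*x^2 dx = 128/3;  ∫_0^2 -8*x dx = -16;  ∫_0^2 1 dx = 2.
  Sum: 128/3 − 16 + 2 = 86/3.
Adding: ||u||_{H^1}^2 = 754/15 + 86/3 = 1184/15.


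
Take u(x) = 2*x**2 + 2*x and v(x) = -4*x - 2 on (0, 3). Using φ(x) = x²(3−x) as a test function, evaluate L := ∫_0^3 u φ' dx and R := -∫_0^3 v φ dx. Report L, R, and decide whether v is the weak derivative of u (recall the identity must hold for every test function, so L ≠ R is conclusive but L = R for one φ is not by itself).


LHS = -621/10, RHS = 621/10. No, v is not the weak derivative of u.

u(x) = 2*x**2 + 2*x, classical derivative u'(x) = 4*x + 2.
φ(x) = x²(3−x), so φ'(x) = 3*x*(2 - x).
Note φ(0) = φ(3) = 0, so the boundary term u·φ vanishes.
LHS = ∫_0^3 u(x) φ'(x) dx = ∫_0^3 (-6*x^4 + 6*x^3 + 12*x^2) dx. Term by term:
  ∫_0^3 -6*x^4 dx = -1458/5;  ∫_0^3 6*x^3 dx = 243/2;  ∫_0^3 12*x^2 dx = 108.
Sum: -1458/5 + 243/2 + 108 = -621/10.
So LHS = -621/10.
∫_0^3 v(x) φ(x) dx = ∫_0^3 (4*x^4 - 10*x^3 - 6*x^2) dx. Term by term:
  ∫_0^3 4*x^4 dx = 972/5;  ∫_0^3 -10*x^3 dx = -405/2;  ∫_0^3 -6*x^2 dx = -54.
Sum: 972/5 − 405/2 − 54 = -621/10.
So RHS = -∫_0^3 v(x) φ(x) dx = 621/10.
LHS − RHS = -621/5 ≠ 0, so the identity fails.
(For a valid weak derivative the identity must hold for EVERY test function, in particular this one. The failure shows v is NOT the weak derivative of u.)
Correct weak derivative would be u'(x) = 4*x + 2.


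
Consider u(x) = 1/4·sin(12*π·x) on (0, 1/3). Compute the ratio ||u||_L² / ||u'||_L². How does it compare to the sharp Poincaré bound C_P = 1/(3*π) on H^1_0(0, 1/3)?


||u||_L² / ||u'||_L² = 1/(12*π) < C_P = 1/(3*π).

u(x) = 1/4·sin(12*π·x), so u'(x) = 3*π*cos(12*π*x).
Writing u(x) = A·sin(kπx/L) with A = 1/4 and k = 4, use ∫_0^L sin²(kπx/L) dx = L/2 and ∫_0^L cos²(kπx/L) dx = L/2.
u² = 1/16·sin²(12*π·x) and (u')² = 9*π^2·cos²(12*π·x), and each of sin², cos² integrates to L/2 = 1/6 over (0, 1/3).
∫_0^1/3 u² dx = 1/96, so ||u||_L² = sqrt(6)/24.
∫_0^1/3 (u')² dx = 3*π^2/2, so ||u'||_L² = sqrt(6)*π/2.
Ratio ||u||_L² / ||u'||_L² = 1/(12*π).
Sharp Poincaré constant on H^1_0(0, 1/3) is C_P = L/π = 1/(3*π), achieved by sin(3*π·x).
This is the k = 4 harmonic; the ratio L/(kπ) is strictly less than C_P = L/π, consistent with the sharp inequality ||u||_L² ≤ C_P ||u'||_L².


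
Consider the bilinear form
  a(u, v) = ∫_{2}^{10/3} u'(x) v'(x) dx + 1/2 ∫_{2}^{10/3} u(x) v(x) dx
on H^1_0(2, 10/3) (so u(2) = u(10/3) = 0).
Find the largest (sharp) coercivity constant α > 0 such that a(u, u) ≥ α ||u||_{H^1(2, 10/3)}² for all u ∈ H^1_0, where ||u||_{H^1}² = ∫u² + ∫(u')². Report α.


α = (8 + 9*π^2)/(16 + 9*π^2)

Coercivity of a(·,·) on H^1_0(2, 10/3) means a(u, u) ≥ α ||u||_{H^1}² for every u ∈ H^1_0.
The interval has length L = 4/3, and Poincaré/coercivity depend only on L. Here a(u, u) = ∫(u')² + (1/2)·∫u².
Here 0 < c = 1/2 < 1. The condition a(u,u) ≥ α||u||_{H^1}² reads (1−α)∫(u')² ≥ (α−c)∫u². Any admissible α is ≤ 1 (rapidly oscillating u have ∫u²/∫(u')² → 0), and α = 1 would force 0 ≥ (1−c)∫u², impossible since c < 1; so 1−α > 0. By the sharp Poincaré inequality on H^1_0 of an interval of length L, ∫(u')² ≥ (π/L)²∫u² with equality for the first sine mode sin(π(x−x₀)/L) (x₀ the left endpoint), so the inequality holds for all u iff (1−α)(π/L)² ≥ α − c, i.e. α ≤ ((π/L)² + c)/((π/L)² + 1) = (1 + c(L/π)²)/(1 + (L/π)²). With (π/L)² = 9*π^2/16 and c = 1/2, the largest admissible constant is α = ((π/L)² + c)/((π/L)² + 1).
Simplifying, α = (8 + 9*π^2)/(16 + 9*π^2).


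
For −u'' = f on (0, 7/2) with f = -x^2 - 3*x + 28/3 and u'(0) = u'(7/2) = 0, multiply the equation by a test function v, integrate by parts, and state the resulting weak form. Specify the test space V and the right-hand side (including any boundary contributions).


V = H^1(0, 7/2) (no boundary constraint on v; u is determined up to an additive constant); weak form: ∫_0^7/2 u'v' dx = ∫_0^7/2 (-x^2 - 3*x + 28/3) v dx for all v ∈ V.

Multiply both sides by a test function v and integrate from 0 to 7/2:
  ∫_0^7/2 −u''(x) v(x) dx = ∫_0^7/2 f(x) v(x) dx.
Integrate the LHS by parts once:
  ∫_0^7/2 −u'' v dx = −[u'(x) v(x)]_0^7/2 + ∫_0^7/2 u'(x) v'(x) dx.
Thus ∫_0^7/2 u'(x) v'(x) dx = ∫_0^7/2 f(x) v(x) dx + [u'(x) v(x)]_0^7/2.
Choose V so that boundary terms are either known or forced to vanish.
u has homogeneous Neumann: u'(0) = u'(7/2) = 0. So [u' v]_0^7/2 = 0·v(7/2) − 0·v(0) = 0 for any v; take V = H^1(0, 7/2).
Weak formulation: find u (satisfying any essential BC) such that ∫_0^7/2 u'(x) v'(x) dx = ∫_0^7/2 f v dx for all v ∈ V (homogeneous Neumann, so boundary terms vanish).
Substituting f(x) = -x^2 - 3*x + 28/3, the right-hand side is ∫_0^7/2 (-x^2 - 3*x + 28/3) v dx.
Compatibility check (pure Neumann): taking v ≡ 1 ∈ V gives 0 = ∫_0^7/2 f dx + (0) − (0), i.e. ∫_0^7/2 f dx must equal u'(0) − u'(7/2) = 0. Indeed ∫_0^7/2 (-x^2 - 3*x + 28/3) dx = 0, so the data are compatible. The solution is then unique only up to an additive constant (fix it e.g. by requiring ∫_0^7/2 u dx = 0).


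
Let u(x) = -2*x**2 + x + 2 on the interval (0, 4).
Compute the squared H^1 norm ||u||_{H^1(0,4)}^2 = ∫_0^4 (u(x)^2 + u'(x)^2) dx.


||u||_{H^1}^2 = 3716/5

The H^1 norm (squared) on an interval (0, L) is
  ||u||_{H^1}^2 = ∫_0^L u(x)^2 dx + ∫_0^L u'(x)^2 dx.
Compute u'(x) = 1 - 4*x.
Then u(x)^2 = 4*x**4 - 4*x**3 - 7*x**2 + 4*x + 4 and u'(x)^2 = 16*x**2 - 8*x + 1.
Integrate each monomial from 0 to 4 using ∫_0^4 c·x^n dx = c·4^(n+1)/(n+1):
  ∫_0^4 u(x)^2 dx = ∫_0^4 (4*x^4 - 4*x^3 - 7*x^2 + 4*x + 4) dx. Term by term:
    ∫_0^4 4*x^4 dx = 4096/5;  ∫_0^4 -4*x^3 dx = -256;  ∫_0^4 -7*x^2 dx = -448/3;
    ∫_0^4 4*x dx = 32;  ∫_0^4 4 dx = 16.
  Sum: 4096/5 − 256 − 448/3 + 32 + 16 = 6928/15.
  ∫_0^4 u'(x)^2 dx = ∫_0^4 (16*x^2 - 8*x + 1) dx. Term by term:
    ∫_0^4 16*x^2 dx = 1024/3;  ∫_0^4 -8*x dx = -64;  ∫_0^4 1 dx = 4.
  Sum: 1024/3 − 64 + 4 = 844/3.
Adding: ||u||_{H^1}^2 = 6928/15 + 844/3 = 3716/5.


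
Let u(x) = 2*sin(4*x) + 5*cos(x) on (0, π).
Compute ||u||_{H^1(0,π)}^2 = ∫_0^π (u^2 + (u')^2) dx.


||u||_{H^1(0,π)}^2 = 64/3 + 59*π

u'(x) = -5*sin(x) + 8*cos(4*x).
Expand u² and (u')² and integrate term by term on (0, π), using: for integers n ≥ 1, ∫_0^π sin²(nx) dx = ∫_0^π cos²(nx) dx = π/2; for n ≠ n', ∫_0^π sin(nx)sin(n'x) dx = ∫_0^π cos(nx)cos(n'x) dx = 0; and by product-to-sum, ∫_0^π sin(nx)cos(n'x) dx = ½∫_0^π [sin((n+n')x) + sin((n−n')x)] dx, which is 0 when n+n' is even and 2n/(n²−n'²) when n+n' is odd (it need not vanish on (0, π)).
  u² squared terms: (2)²·∫sin(4x)² dx = 4·π/2 = 2*π;  (5)²·∫cos(x)² dx = 25·π/2 = 25*π/2.
  u² cross terms: 2·(2)·(5)·∫sin(4x)·cos(x) dx = 20·(8/15) = 32/3.
  So ∫_0^π u² dx = 2*π + 25*π/2 + 32/3 = 32/3 + 29*π/2.
  (u')² squared terms: (-5)²·∫sin(x)² dx = 25·π/2 = 25*π/2;  (8)²·∫cos(4x)² dx = 64·π/2 = 32*π.
  (u')² cross terms: 2·(-5)·(8)·∫sin(x)·cos(4x) dx = -80·(-2/15) = 32/3.
  So ∫_0^π (u')² dx = 25*π/2 + 32*π + 32/3 = 32/3 + 89*π/2.
||u||_{H^1}^2 = (32/3 + 29*π/2) + (32/3 + 89*π/2) = 64/3 + 59*π.


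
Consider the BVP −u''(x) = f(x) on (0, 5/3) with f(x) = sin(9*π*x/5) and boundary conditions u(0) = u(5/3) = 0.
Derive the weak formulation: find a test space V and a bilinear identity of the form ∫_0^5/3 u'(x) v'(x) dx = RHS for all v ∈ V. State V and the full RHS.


V = H^1_0(0, 5/3) (so v(0) = v(5/3) = 0); weak form: ∫_0^5/3 u'v' dx = ∫_0^5/3 (sin(9*π*x/5)) v dx for all v ∈ V.

Multiply both sides by a test function v and integrate from 0 to 5/3:
  ∫_0^5/3 −u''(x) v(x) dx = ∫_0^5/3 f(x) v(x) dx.
Integrate the LHS by parts once:
  ∫_0^5/3 −u'' v dx = −[u'(x) v(x)]_0^5/3 + ∫_0^5/3 u'(x) v'(x) dx.
Thus ∫_0^5/3 u'(x) v'(x) dx = ∫_0^5/3 f(x) v(x) dx + [u'(x) v(x)]_0^5/3.
Choose V so that boundary terms are either known or forced to vanish.
u is Dirichlet: u(0) = u(5/3) = 0. Let V = H^1_0(0, 5/3); then v(0) = v(5/3) = 0, and [u' v]_0^5/3 = 0.
Weak formulation: find u (satisfying any essential BC) such that ∫_0^5/3 u'(x) v'(x) dx = ∫_0^5/3 f v dx for all v ∈ V.
Substituting f(x) = sin(9*π*x/5), the right-hand side is ∫_0^5/3 (sin(9*π*x/5)) v dx.


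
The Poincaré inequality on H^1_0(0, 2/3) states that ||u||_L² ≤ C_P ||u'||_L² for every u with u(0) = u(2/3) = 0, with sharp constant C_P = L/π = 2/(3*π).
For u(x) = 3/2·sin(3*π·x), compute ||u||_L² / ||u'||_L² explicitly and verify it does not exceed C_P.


||u||_L² / ||u'||_L² = 1/(3*π) < C_P = 2/(3*π).

u(x) = 3/2·sin(3*π·x), so u'(x) = 9*π*cos(3*π*x)/2.
Writing u(x) = A·sin(kπx/L) with A = 3/2 and k = 2, use ∫_0^L sin²(kπx/L) dx = L/2 and ∫_0^L cos²(kπx/L) dx = L/2.
u² = 9/4·sin²(3*π·x) and (u')² = 81*π^2/4·cos²(3*π·x), and each of sin², cos² integrates to L/2 = 1/3 over (0, 2/3).
∫_0^2/3 u² dx = 3/4, so ||u||_L² = sqrt(3)/2.
∫_0^2/3 (u')² dx = 27*π^2/4, so ||u'||_L² = 3*sqrt(3)*π/2.
Ratio ||u||_L² / ||u'||_L² = 1/(3*π).
Sharp Poincaré constant on H^1_0(0, 2/3) is C_P = L/π = 2/(3*π), achieved by sin(3*π/2·x).
This is the k = 2 harmonic; the ratio L/(kπ) is strictly less than C_P = L/π, consistent with the sharp inequality ||u||_L² ≤ C_P ||u'||_L².


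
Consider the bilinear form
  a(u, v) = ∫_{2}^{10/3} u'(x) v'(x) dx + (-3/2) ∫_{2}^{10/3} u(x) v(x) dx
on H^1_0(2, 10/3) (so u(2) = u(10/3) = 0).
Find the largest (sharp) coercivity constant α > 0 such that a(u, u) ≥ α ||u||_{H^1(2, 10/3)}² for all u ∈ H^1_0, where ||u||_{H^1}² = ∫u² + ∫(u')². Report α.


α = 3*(-8 + 3*π^2)/(16 + 9*π^2)

Coercivity of a(·,·) on H^1_0(2, 10/3) means a(u, u) ≥ α ||u||_{H^1}² for every u ∈ H^1_0.
The interval has length L = 4/3, and Poincaré/coercivity depend only on L. Here a(u, u) = ∫(u')² + (-3/2)·∫u².
Here c = -3/2 < 0 with |c| < (π/L)² = 9*π^2/16, so coercivity still holds. The condition a(u,u) ≥ α||u||_{H^1}² reads (1−α)∫(u')² ≥ (α−c)∫u². Any admissible α is ≤ 1 (rapidly oscillating u have ∫u²/∫(u')² → 0), and α = 1 would force 0 ≥ (1−c)∫u², impossible since c < 1; so 1−α > 0. By the sharp Poincaré inequality on H^1_0 of an interval of length L, ∫(u')² ≥ (π/L)²∫u² with equality for the first sine mode sin(π(x−x₀)/L) (x₀ the left endpoint), so the inequality holds for all u iff (1−α)(π/L)² ≥ α − c, i.e. α ≤ ((π/L)² + c)/((π/L)² + 1) = (1 + c(L/π)²)/(1 + (L/π)²). (Direct route, valid since c ≤ 0: Poincaré gives c∫u² ≥ c(L/π)²∫(u')², so a(u,u) ≥ (1 + c(L/π)²)∫(u')², while ||u||_{H^1}² ≤ (1 + (L/π)²)∫(u')²; dividing yields the same α.) With (π/L)² = 9*π^2/16 and c = -3/2, the largest admissible constant is α = ((π/L)² + c)/((π/L)² + 1).
Simplifying, α = 3*(-8 + 3*π^2)/(16 + 9*π^2).


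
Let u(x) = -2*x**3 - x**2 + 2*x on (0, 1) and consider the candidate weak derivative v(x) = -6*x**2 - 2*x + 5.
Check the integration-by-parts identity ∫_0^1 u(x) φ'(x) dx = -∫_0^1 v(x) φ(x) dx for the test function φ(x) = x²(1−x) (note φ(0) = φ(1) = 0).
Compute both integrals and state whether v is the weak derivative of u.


LHS = 2/15, RHS = -7/60. No, v is not the weak derivative of u.

u(x) = -2*x**3 - x**2 + 2*x, classical derivative u'(x) = -6*x**2 - 2*x + 2.
φ(x) = x²(1−x), so φ'(x) = x*(2 - 3*x).
Note φ(0) = φ(1) = 0, so the boundary term u·φ vanishes.
LHS = ∫_0^1 u(x) φ'(x) dx = ∫_0^1 (6*x^5 - x^4 - 8*x^3 + 4*x^2) dx. Term by term:
  ∫_0^1 6*x^5 dx = 1;  ∫_0^1 -x^4 dx = -1/5;  ∫_0^1 -8*x^3 dx = -2;
  ∫_0^1 4*x^2 dx = 4/3.
Sum: 1 − 1/5 − 2 + 4/3 = 2/15.
So LHS = 2/15.
∫_0^1 v(x) φ(x) dx = ∫_0^1 (6*x^5 - 4*x^4 - 7*x^3 + 5*x^2) dx. Term by term:
  ∫_0^1 6*x^5 dx = 1;  ∫_0^1 -4*x^4 dx = -4/5;  ∫_0^1 -7*x^3 dx = -7/4;
  ∫_0^1 5*x^2 dx = 5/3.
Sum: 1 − 4/5 − 7/4 + 5/3 = 7/60.
So RHS = -∫_0^1 v(x) φ(x) dx = -7/60.
LHS − RHS = 1/4 ≠ 0, so the identity fails.
(For a valid weak derivative the identity must hold for EVERY test function, in particular this one. The failure shows v is NOT the weak derivative of u.)
Correct weak derivative would be u'(x) = -6*x**2 - 2*x + 2.


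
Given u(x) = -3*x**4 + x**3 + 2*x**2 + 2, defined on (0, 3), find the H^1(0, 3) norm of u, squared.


||u||_{H^1}^2 = 176925/4

The H^1 norm (squared) on an interval (0, L) is
  ||u||_{H^1}^2 = ∫_0^L u(x)^2 dx + ∫_0^L u'(x)^2 dx.
Compute u'(x) = -12*x**3 + 3*x**2 + 4*x.
Then u(x)^2 = 9*x**8 - 6*x**7 - 11*x**6 + 4*x**5 - 8*x**4 + 4*x**3 + 8*x**2 + 4 and u'(x)^2 = 144*x**6 - 72*x**5 - 87*x**4 + 24*x**3 + 16*x**2.
Integrate each monomial from 0 to 3 using ∫_0^3 c·x^n dx = c·3^(n+1)/(n+1):
  ∫_0^3 u(x)^2 dx = ∫_0^3 (9*x^8 - 6*x^7 - 11*x^6 + 4*x^5 - 8*x^4 + 4*x^3 + 8*x^2 + 4) dx. Term by term:
    ∫_0^3 9*x^8 dx = 19683;  ∫_0^3 -6*x^7 dx = -19683/4;  ∫_0^3 -11*x^6 dx = -24057/7;
    ∫_0^3 4*x^5 dx = 486;  ∫_0^3 -8*x^4 dx = -1944/5;  ∫_0^3 4*x^3 dx = 81;
    ∫_0^3 8*x^2 dx = 72;  ∫_0^3 4 dx = 12.
  Sum: 19683 − 19683/4 − 24057/7 + 486 − 1944/5 + 81 + 72 + 12 = 1622283/140.
  ∫_0^3 u'(x)^2 dx = ∫_0^3 (144*x^6 - 72*x^5 - 87*x^4 + 24*x^3 + 16*x^2) dx. Term by term:
    ∫_0^3 144*x^6 dx = 314928/7;  ∫_0^3 -72*x^5 dx = -8748;  ∫_0^3 -87*x^4 dx = -21141/5;
    ∫_0^3 24*x^3 dx = 486;  ∫_0^3 16*x^2 dx = 144.
  Sum: 314928/7 − 8748 − 21141/5 + 486 + 144 = 1142523/35.
Adding: ||u||_{H^1}^2 = 1622283/140 + 1142523/35 = 176925/4.


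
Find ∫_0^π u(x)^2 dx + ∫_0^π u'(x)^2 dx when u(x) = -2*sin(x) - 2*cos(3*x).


||u||_{H^1(0,π)}^2 = 24*π

u'(x) = 6*sin(3*x) - 2*cos(x).
Expand u² and (u')² and integrate term by term on (0, π), using: for integers n ≥ 1, ∫_0^π sin²(nx) dx = ∫_0^π cos²(nx) dx = π/2; for n ≠ n', ∫_0^π sin(nx)sin(n'x) dx = ∫_0^π cos(nx)cos(n'x) dx = 0; and by product-to-sum, ∫_0^π sin(nx)cos(n'x) dx = ½∫_0^π [sin((n+n')x) + sin((n−n')x)] dx, which is 0 when n+n' is even and 2n/(n²−n'²) when n+n' is odd (it need not vanish on (0, π)).
  u² squared terms: (-2)²·∫cos(3x)² dx = 4·π/2 = 2*π;  (-2)²·∫sin(x)² dx = 4·π/2 = 2*π.
  u² cross terms: 2·(-2)·(-2)·∫cos(3x)·sin(x) dx = 8·(0) = 0.
  So ∫_0^π u² dx = 2*π + 2*π + 0 = 4*π.
  (u')² squared terms: (-2)²·∫cos(x)² dx = 4·π/2 = 2*π;  (6)²·∫sin(3x)² dx = 36·π/2 = 18*π.
  (u')² cross terms: 2·(-2)·(6)·∫cos(x)·sin(3x) dx = -24·(0) = 0.
  So ∫_0^π (u')² dx = 2*π + 18*π + 0 = 20*π.
||u||_{H^1}^2 = (4*π) + (20*π) = 24*π.


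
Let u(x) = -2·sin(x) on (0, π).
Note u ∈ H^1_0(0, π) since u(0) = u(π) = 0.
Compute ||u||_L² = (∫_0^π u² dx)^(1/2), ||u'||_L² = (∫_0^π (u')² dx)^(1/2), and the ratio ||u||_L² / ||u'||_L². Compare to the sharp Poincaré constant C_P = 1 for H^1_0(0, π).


||u||_L² / ||u'||_L² = 1 = C_P.

u(x) = -2·sin(x), so u'(x) = -2*cos(x).
Writing u(x) = A·sin(kπx/L) with A = -2 and k = 1, use ∫_0^L sin²(kπx/L) dx = L/2 and ∫_0^L cos²(kπx/L) dx = L/2.
u² = 4·sin²(x) and (u')² = 4·cos²(x), and each of sin², cos² integrates to L/2 = π/2 over (0, π).
∫_0^π u² dx = 2*π, so ||u||_L² = sqrt(2)*sqrt(π).
∫_0^π (u')² dx = 2*π, so ||u'||_L² = sqrt(2)*sqrt(π).
Ratio ||u||_L² / ||u'||_L² = 1.
Sharp Poincaré constant on H^1_0(0, π) is C_P = L/π = 1, achieved by sin(x).
This is the k = 1 eigenfunction (up to amplitude), so the ratio equals the sharp Poincaré constant exactly.


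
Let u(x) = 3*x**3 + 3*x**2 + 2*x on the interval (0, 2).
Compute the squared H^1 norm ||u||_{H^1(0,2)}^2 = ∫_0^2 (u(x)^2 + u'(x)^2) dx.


||u||_{H^1}^2 = 183544/105

The H^1 norm (squared) on an interval (0, L) is
  ||u||_{H^1}^2 = ∫_0^L u(x)^2 dx + ∫_0^L u'(x)^2 dx.
Compute u'(x) = 9*x**2 + 6*x + 2.
Then u(x)^2 = 9*x**6 + 18*x**5 + 21*x**4 + 12*x**3 + 4*x**2 and u'(x)^2 = 81*x**4 + 108*x**3 + 72*x**2 + 24*x + 4.
Integrate each monomial from 0 to 2 using ∫_0^2 c·x^n dx = c·2^(n+1)/(n+1):
  ∫_0^2 u(x)^2 dx = ∫_0^2 (9*x^6 + 18*x^5 + 21*x^4 + 12*x^3 + 4*x^2) dx. Term by term:
    ∫_0^2 9*x^6 dx = 1152/7;  ∫_0^2 18*x^5 dx = 192;  ∫_0^2 21*x^4 dx = 672/5;
    ∫_0^2 12*x^3 dx = 48;  ∫_0^2 4*x^2 dx = 32/3.
  Sum: 1152/7 + 192 + 672/5 + 48 + 32/3 = 57712/105.
  ∫_0^2 u'(x)^2 dx = ∫_0^2 (81*x^4 + 108*x^3 + 72*x^2 + 24*x + 4) dx. Term by term:
    ∫_0^2 81*x^4 dx = 2592/5;  ∫_0^2 108*x^3 dx = 432;  ∫_0^2 72*x^2 dx = 192;
    ∫_0^2 24*x dx = 48;  ∫_0^2 4 dx = 8.
  Sum: 2592/5 + 432 + 192 + 48 + 8 = 5992/5.
Adding: ||u||_{H^1}^2 = 57712/105 + 5992/5 = 183544/105.


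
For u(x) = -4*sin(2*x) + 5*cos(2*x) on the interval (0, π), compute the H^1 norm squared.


||u||_{H^1(0,π)}^2 = 205*π/2

u'(x) = -10*sin(2*x) - 8*cos(2*x).
Expand u² and (u')² and integrate term by term on (0, π), using: for integers n ≥ 1, ∫_0^π sin²(nx) dx = ∫_0^π cos²(nx) dx = π/2; for n ≠ n', ∫_0^π sin(nx)sin(n'x) dx = ∫_0^π cos(nx)cos(n'x) dx = 0; and by product-to-sum, ∫_0^π sin(nx)cos(n'x) dx = ½∫_0^π [sin((n+n')x) + sin((n−n')x)] dx, which is 0 when n+n' is even and 2n/(n²−n'²) when n+n' is odd (it need not vanish on (0, π)).
  u² squared terms: (-4)²·∫sin(2x)² dx = 16·π/2 = 8*π;  (5)²·∫cos(2x)² dx = 25·π/2 = 25*π/2.
  u² cross terms: 2·(-4)·(5)·∫sin(2x)·cos(2x) dx = -40·(0) = 0.
  So ∫_0^π u² dx = 8*π + 25*π/2 + 0 = 41*π/2.
  (u')² squared terms: (-10)²·∫sin(2x)² dx = 100·π/2 = 50*π;  (-8)²·∫cos(2x)² dx = 64·π/2 = 32*π.
  (u')² cross terms: 2·(-10)·(-8)·∫sin(2x)·cos(2x) dx = 160·(0) = 0.
  So ∫_0^π (u')² dx = 50*π + 32*π + 0 = 82*π.
||u||_{H^1}^2 = (41*π/2) + (82*π) = 205*π/2.


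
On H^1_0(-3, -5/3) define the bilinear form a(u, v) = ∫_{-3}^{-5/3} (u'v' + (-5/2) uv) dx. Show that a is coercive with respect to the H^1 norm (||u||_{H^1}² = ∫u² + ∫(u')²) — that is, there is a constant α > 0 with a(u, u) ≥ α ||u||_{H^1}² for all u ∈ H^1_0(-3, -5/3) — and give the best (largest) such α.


α = (-40 + 9*π^2)/(16 + 9*π^2)

Coercivity of a(·,·) on H^1_0(-3, -5/3) means a(u, u) ≥ α ||u||_{H^1}² for every u ∈ H^1_0.
The interval has length L = 4/3, and Poincaré/coercivity depend only on L. Here a(u, u) = ∫(u')² + (-5/2)·∫u².
Here c = -5/2 < 0 with |c| < (π/L)² = 9*π^2/16, so coercivity still holds. The condition a(u,u) ≥ α||u||_{H^1}² reads (1−α)∫(u')² ≥ (α−c)∫u². Any admissible α is ≤ 1 (rapidly oscillating u have ∫u²/∫(u')² → 0), and α = 1 would force 0 ≥ (1−c)∫u², impossible since c < 1; so 1−α > 0. By the sharp Poincaré inequality on H^1_0 of an interval of length L, ∫(u')² ≥ (π/L)²∫u² with equality for the first sine mode sin(π(x−x₀)/L) (x₀ the left endpoint), so the inequality holds for all u iff (1−α)(π/L)² ≥ α − c, i.e. α ≤ ((π/L)² + c)/((π/L)² + 1) = (1 + c(L/π)²)/(1 + (L/π)²). (Direct route, valid since c ≤ 0: Poincaré gives c∫u² ≥ c(L/π)²∫(u')², so a(u,u) ≥ (1 + c(L/π)²)∫(u')², while ||u||_{H^1}² ≤ (1 + (L/π)²)∫(u')²; dividing yields the same α.) With (π/L)² = 9*π^2/16 and c = -5/2, the largest admissible constant is α = ((π/L)² + c)/((π/L)² + 1).
Simplifying, α = (-40 + 9*π^2)/(16 + 9*π^2).


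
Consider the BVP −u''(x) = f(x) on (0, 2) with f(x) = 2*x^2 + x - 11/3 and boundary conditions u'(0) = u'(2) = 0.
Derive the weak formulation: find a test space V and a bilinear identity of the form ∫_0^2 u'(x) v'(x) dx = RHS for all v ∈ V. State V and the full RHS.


V = H^1(0, 2) (no boundary constraint on v; u is determined up to an additive constant); weak form: ∫_0^2 u'v' dx = ∫_0^2 (2*x^2 + x - 11/3) v dx for all v ∈ V.

Multiply both sides by a test function v and integrate from 0 to 2:
  ∫_0^2 −u''(x) v(x) dx = ∫_0^2 f(x) v(x) dx.
Integrate the LHS by parts once:
  ∫_0^2 −u'' v dx = −[u'(x) v(x)]_0^2 + ∫_0^2 u'(x) v'(x) dx.
Thus ∫_0^2 u'(x) v'(x) dx = ∫_0^2 f(x) v(x) dx + [u'(x) v(x)]_0^2.
Choose V so that boundary terms are either known or forced to vanish.
u has homogeneous Neumann: u'(0) = u'(2) = 0. So [u' v]_0^2 = 0·v(2) − 0·v(0) = 0 for any v; take V = H^1(0, 2).
Weak formulation: find u (satisfying any essential BC) such that ∫_0^2 u'(x) v'(x) dx = ∫_0^2 f v dx for all v ∈ V (homogeneous Neumann, so boundary terms vanish).
Substituting f(x) = 2*x^2 + x - 11/3, the right-hand side is ∫_0^2 (2*x^2 + x - 11/3) v dx.
Compatibility check (pure Neumann): taking v ≡ 1 ∈ V gives 0 = ∫_0^2 f dx + (0) − (0), i.e. ∫_0^2 f dx must equal u'(0) − u'(2) = 0. Indeed ∫_0^2 (2*x^2 + x - 11/3) dx = 0, so the data are compatible. The solution is then unique only up to an additive constant (fix it e.g. by requiring ∫_0^2 u dx = 0).


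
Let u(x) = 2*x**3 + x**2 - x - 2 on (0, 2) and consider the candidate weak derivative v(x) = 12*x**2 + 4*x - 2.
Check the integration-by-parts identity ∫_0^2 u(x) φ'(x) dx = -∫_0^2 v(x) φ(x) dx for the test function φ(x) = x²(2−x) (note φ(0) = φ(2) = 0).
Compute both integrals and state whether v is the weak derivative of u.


LHS = -44/3, RHS = -88/3. No, v is not the weak derivative of u.

u(x) = 2*x**3 + x**2 - x - 2, classical derivative u'(x) = 6*x**2 + 2*x - 1.
φ(x) = x²(2−x), so φ'(x) = x*(4 - 3*x).
Note φ(0) = φ(2) = 0, so the boundary term u·φ vanishes.
LHS = ∫_0^2 u(x) φ'(x) dx = ∫_0^2 (-6*x^5 + 5*x^4 + 7*x^3 + 2*x^2 - 8*x) dx. Term by term:
  ∫_0^2 -6*x^5 dx = -64;  ∫_0^2 5*x^4 dx = 32;  ∫_0^2 7*x^3 dx = 28;
  ∫_0^2 2*x^2 dx = 16/3;  ∫_0^2 -8*x dx = -16.
Sum: -64 + 32 + 28 + 16/3 − 16 = -44/3.
So LHS = -44/3.
∫_0^2 v(x) φ(x) dx = ∫_0^2 (-12*x^5 + 20*x^4 + 10*x^3 - 4*x^2) dx. Term by term:
  ∫_0^2 -12*x^5 dx = -128;  ∫_0^2 20*x^4 dx = 128;  ∫_0^2 10*x^3 dx = 40;
  ∫_0^2 -4*x^2 dx = -32/3.
Sum: -128 + 128 + 40 − 32/3 = 88/3.
So RHS = -∫_0^2 v(x) φ(x) dx = -88/3.
LHS − RHS = 44/3 ≠ 0, so the identity fails.
(For a valid weak derivative the identity must hold for EVERY test function, in particular this one. The failure shows v is NOT the weak derivative of u.)
Correct weak derivative would be u'(x) = 6*x**2 + 2*x - 1.


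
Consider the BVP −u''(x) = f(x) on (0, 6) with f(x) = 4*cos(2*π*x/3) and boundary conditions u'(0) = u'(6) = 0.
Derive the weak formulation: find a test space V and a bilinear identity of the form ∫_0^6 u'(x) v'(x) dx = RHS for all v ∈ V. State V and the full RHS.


V = H^1(0, 6) (no boundary constraint on v; u is determined up to an additive constant); weak form: ∫_0^6 u'v' dx = ∫_0^6 (4*cos(2*π*x/3)) v dx for all v ∈ V.

Multiply both sides by a test function v and integrate from 0 to 6:
  ∫_0^6 −u''(x) v(x) dx = ∫_0^6 f(x) v(x) dx.
Integrate the LHS by parts once:
  ∫_0^6 −u'' v dx = −[u'(x) v(x)]_0^6 + ∫_0^6 u'(x) v'(x) dx.
Thus ∫_0^6 u'(x) v'(x) dx = ∫_0^6 f(x) v(x) dx + [u'(x) v(x)]_0^6.
Choose V so that boundary terms are either known or forced to vanish.
u has homogeneous Neumann: u'(0) = u'(6) = 0. So [u' v]_0^6 = 0·v(6) − 0·v(0) = 0 for any v; take V = H^1(0, 6).
Weak formulation: find u (satisfying any essential BC) such that ∫_0^6 u'(x) v'(x) dx = ∫_0^6 f v dx for all v ∈ V (homogeneous Neumann, so boundary terms vanish).
Substituting f(x) = 4*cos(2*π*x/3), the right-hand side is ∫_0^6 (4*cos(2*π*x/3)) v dx.
Compatibility check (pure Neumann): taking v ≡ 1 ∈ V gives 0 = ∫_0^6 f dx + (0) − (0), i.e. ∫_0^6 f dx must equal u'(0) − u'(6) = 0. Indeed ∫_0^6 (4*cos(2*π*x/3)) dx = 0, so the data are compatible. The solution is then unique only up to an additive constant (fix it e.g. by requiring ∫_0^6 u dx = 0).


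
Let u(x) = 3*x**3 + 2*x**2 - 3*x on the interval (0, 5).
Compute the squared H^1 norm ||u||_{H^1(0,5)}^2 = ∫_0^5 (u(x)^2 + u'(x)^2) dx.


||u||_{H^1}^2 = 3811145/21

The H^1 norm (squared) on an interval (0, L) is
  ||u||_{H^1}^2 = ∫_0^L u(x)^2 dx + ∫_0^L u'(x)^2 dx.
Compute u'(x) = 9*x**2 + 4*x - 3.
Then u(x)^2 = 9*x**6 + 12*x**5 - 14*x**4 - 12*x**3 + 9*x**2 and u'(x)^2 = 81*x**4 + 72*x**3 - 38*x**2 - 24*x + 9.
Integrate each monomial from 0 to 5 using ∫_0^5 c·x^n dx = c·5^(n+1)/(n+1):
  ∫_0^5 u(x)^2 dx = ∫_0^5 (9*x^6 + 12*x^5 - 14*x^4 - 12*x^3 + 9*x^2) dx. Term by term:
    ∫_0^5 9*x^6 dx = 703125/7;  ∫_0^5 12*x^5 dx = 31250;  ∫_0^5 -14*x^4 dx = -8750;
    ∫_0^5 -12*x^3 dx = -1875;  ∫_0^5 9*x^2 dx = 375.
  Sum: 703125/7 + 31250 − 8750 − 1875 + 375 = 850125/7.
  ∫_0^5 u'(x)^2 dx = ∫_0^5 (81*x^4 + 72*x^3 - 38*x^2 - 24*x + 9) dx. Term by term:
    ∫_0^5 81*x^4 dx = 50625;  ∫_0^5 72*x^3 dx = 11250;  ∫_0^5 -38*x^2 dx = -4750/3;
    ∫_0^5 -24*x dx = -300;  ∫_0^5 9 dx = 45.
  Sum: 50625 + 11250 − 4750/3 − 300 + 45 = 180110/3.
Adding: ||u||_{H^1}^2 = 850125/7 + 180110/3 = 3811145/21.


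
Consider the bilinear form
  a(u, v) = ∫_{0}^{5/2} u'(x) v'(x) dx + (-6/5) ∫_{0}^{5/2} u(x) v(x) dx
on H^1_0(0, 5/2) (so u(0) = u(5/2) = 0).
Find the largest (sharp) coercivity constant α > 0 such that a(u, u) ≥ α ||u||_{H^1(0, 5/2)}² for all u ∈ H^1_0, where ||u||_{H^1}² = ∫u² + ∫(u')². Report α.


α = 2*(-15 + 2*π^2)/(25 + 4*π^2)

Coercivity of a(·,·) on H^1_0(0, 5/2) means a(u, u) ≥ α ||u||_{H^1}² for every u ∈ H^1_0.
The interval has length L = 5/2, and Poincaré/coercivity depend only on L. Here a(u, u) = ∫(u')² + (-6/5)·∫u².
Here c = -6/5 < 0 with |c| < (π/L)² = 4*π^2/25, so coercivity still holds. The condition a(u,u) ≥ α||u||_{H^1}² reads (1−α)∫(u')² ≥ (α−c)∫u². Any admissible α is ≤ 1 (rapidly oscillating u have ∫u²/∫(u')² → 0), and α = 1 would force 0 ≥ (1−c)∫u², impossible since c < 1; so 1−α > 0. By the sharp Poincaré inequality on H^1_0 of an interval of length L, ∫(u')² ≥ (π/L)²∫u² with equality for the first sine mode sin(π(x−x₀)/L) (x₀ the left endpoint), so the inequality holds for all u iff (1−α)(π/L)² ≥ α − c, i.e. α ≤ ((π/L)² + c)/((π/L)² + 1) = (1 + c(L/π)²)/(1 + (L/π)²). (Direct route, valid since c ≤ 0: Poincaré gives c∫u² ≥ c(L/π)²∫(u')², so a(u,u) ≥ (1 + c(L/π)²)∫(u')², while ||u||_{H^1}² ≤ (1 + (L/π)²)∫(u')²; dividing yields the same α.) With (π/L)² = 4*π^2/25 and c = -6/5, the largest admissible constant is α = ((π/L)² + c)/((π/L)² + 1).
Simplifying, α = 2*(-15 + 2*π^2)/(25 + 4*π^2).


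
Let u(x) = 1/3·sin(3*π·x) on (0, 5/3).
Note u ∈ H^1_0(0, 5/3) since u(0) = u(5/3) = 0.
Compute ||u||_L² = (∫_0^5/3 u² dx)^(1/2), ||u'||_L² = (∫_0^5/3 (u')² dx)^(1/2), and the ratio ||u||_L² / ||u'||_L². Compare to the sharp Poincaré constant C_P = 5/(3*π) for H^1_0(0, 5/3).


||u||_L² / ||u'||_L² = 1/(3*π) < C_P = 5/(3*π).

u(x) = 1/3·sin(3*π·x), so u'(x) = π*cos(3*π*x).
Writing u(x) = A·sin(kπx/L) with A = 1/3 and k = 5, use ∫_0^L sin²(kπx/L) dx = L/2 and ∫_0^L cos²(kπx/L) dx = L/2.
u² = 1/9·sin²(3*π·x) and (u')² = π^2·cos²(3*π·x), and each of sin², cos² integrates to L/2 = 5/6 over (0, 5/3).
∫_0^5/3 u² dx = 5/54, so ||u||_L² = sqrt(30)/18.
∫_0^5/3 (u')² dx = 5*π^2/6, so ||u'||_L² = sqrt(30)*π/6.
Ratio ||u||_L² / ||u'||_L² = 1/(3*π).
Sharp Poincaré constant on H^1_0(0, 5/3) is C_P = L/π = 5/(3*π), achieved by sin(3*π/5·x).
This is the k = 5 harmonic; the ratio L/(kπ) is strictly less than C_P = L/π, consistent with the sharp inequality ||u||_L² ≤ C_P ||u'||_L².


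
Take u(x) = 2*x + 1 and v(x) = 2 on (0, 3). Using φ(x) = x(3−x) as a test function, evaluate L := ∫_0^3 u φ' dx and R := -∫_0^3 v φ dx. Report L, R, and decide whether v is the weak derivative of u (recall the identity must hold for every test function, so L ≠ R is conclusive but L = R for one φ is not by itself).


LHS = -9, RHS = -9. Yes, v = u' weakly.

u(x) = 2*x + 1, classical derivative u'(x) = 2.
φ(x) = x(3−x), so φ'(x) = 3 - 2*x.
Note φ(0) = φ(3) = 0, so the boundary term u·φ vanishes.
LHS = ∫_0^3 u(x) φ'(x) dx = ∫_0^3 (-4*x^2 + 4*x + 3) dx. Term by term:
  ∫_0^3 -4*x^2 dx = -36;  ∫_0^3 4*x dx = 18;  ∫_0^3 3 dx = 9.
Sum: -36 + 18 + 9 = -9.
So LHS = -9.
∫_0^3 v(x) φ(x) dx = ∫_0^3 (-2*x^2 + 6*x) dx. Term by term:
  ∫_0^3 -2*x^2 dx = -18;  ∫_0^3 6*x dx = 27.
Sum: -18 + 27 = 9.
So RHS = -∫_0^3 v(x) φ(x) dx = -9.
LHS = RHS, so the identity holds for this test φ.
Moreover u is smooth here and v(x) = u'(x) = 2 pointwise, so the identity holds for every test function. Hence v is the weak derivative of u.


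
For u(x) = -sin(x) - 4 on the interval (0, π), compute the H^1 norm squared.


||u||_{H^1(0,π)}^2 = 16 + 17*π

u'(x) = -cos(x).
Expand u² and (u')² and integrate term by term on (0, π), using: for integers n ≥ 1, ∫_0^π sin²(nx) dx = ∫_0^π cos²(nx) dx = π/2; for n ≠ n', ∫_0^π sin(nx)sin(n'x) dx = ∫_0^π cos(nx)cos(n'x) dx = 0; and by product-to-sum, ∫_0^π sin(nx)cos(n'x) dx = ½∫_0^π [sin((n+n')x) + sin((n−n')x)] dx, which is 0 when n+n' is even and 2n/(n²−n'²) when n+n' is odd (it need not vanish on (0, π)). For the constant mode: ∫_0^π 1 dx = π, ∫_0^π cos(nx) dx = 0, ∫_0^π sin(nx) dx = (1−(−1)^n)/n.
  u² squared terms: (-4)²·∫1 dx = 16·π = 16*π;  (-1)²·∫sin(x)² dx = 1·π/2 = π/2.
  u² cross terms: 2·(-4)·(-1)·∫1·sin(x) dx = 8·(2) = 16.
  So ∫_0^π u² dx = 16*π + π/2 + 16 = 16 + 33*π/2.
  (u')² squared terms: (-1)²·∫cos(x)² dx = 1·π/2 = π/2.
  So ∫_0^π (u')² dx = π/2.
||u||_{H^1}^2 = (16 + 33*π/2) + (π/2) = 16 + 17*π.


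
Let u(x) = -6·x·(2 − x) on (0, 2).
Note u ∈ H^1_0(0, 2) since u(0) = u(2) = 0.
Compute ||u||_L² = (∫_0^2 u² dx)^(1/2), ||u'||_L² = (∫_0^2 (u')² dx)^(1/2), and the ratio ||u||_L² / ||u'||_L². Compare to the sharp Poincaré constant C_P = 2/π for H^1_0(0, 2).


||u||_L² / ||u'||_L² = sqrt(10)/5 < C_P = 2/π.

u(x) = -6·x·(2 − x), so u'(x) = 12*x - 12.
u(x) = -6·x·(2 − x) vanishes at x = 0 and x = 2, so u ∈ H^1_0(0, 2). Differentiate via the product rule and integrate the resulting polynomials term by term.
  ∫_0^2 u² dx = ∫_0^2 (36*x^4 - 144*x^3 + 144*x^2) dx. Term by term:
    ∫_0^2 36*x^4 dx = 1152/5;  ∫_0^2 -144*x^3 dx = -576;  ∫_0^2 144*x^2 dx = 384.
  Sum: 1152/5 − 576 + 384 = 192/5.
  ∫_0^2 (u')² dx = ∫_0^2 (144*x^2 - 288*x + 144) dx. Term by term:
    ∫_0^2 144*x^2 dx = 384;  ∫_0^2 -288*x dx = -576;  ∫_0^2 144 dx = 288.
  Sum: 384 − 576 + 288 = 96.
∫_0^2 u² dx = 192/5, so ||u||_L² = 8*sqrt(15)/5.
∫_0^2 (u')² dx = 96, so ||u'||_L² = 4*sqrt(6).
Ratio ||u||_L² / ||u'||_L² = sqrt(10)/5.
Sharp Poincaré constant on H^1_0(0, 2) is C_P = L/π = 2/π, achieved by sin(π/2·x).
A polynomial bump cannot attain the sharp Poincaré constant (only the first sine eigenfunction does), so the ratio is strictly less than C_P, consistent with ||u||_L² ≤ C_P ||u'||_L².


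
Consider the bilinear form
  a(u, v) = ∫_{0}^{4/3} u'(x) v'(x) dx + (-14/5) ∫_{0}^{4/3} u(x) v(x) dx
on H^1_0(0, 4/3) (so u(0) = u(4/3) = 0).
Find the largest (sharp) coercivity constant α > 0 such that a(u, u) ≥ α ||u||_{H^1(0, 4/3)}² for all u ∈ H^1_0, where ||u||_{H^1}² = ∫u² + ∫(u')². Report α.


α = (-224 + 45*π^2)/(5*(16 + 9*π^2))

Coercivity of a(·,·) on H^1_0(0, 4/3) means a(u, u) ≥ α ||u||_{H^1}² for every u ∈ H^1_0.
The interval has length L = 4/3, and Poincaré/coercivity depend only on L. Here a(u, u) = ∫(u')² + (-14/5)·∫u².
Here c = -14/5 < 0 with |c| < (π/L)² = 9*π^2/16, so coercivity still holds. The condition a(u,u) ≥ α||u||_{H^1}² reads (1−α)∫(u')² ≥ (α−c)∫u². Any admissible α is ≤ 1 (rapidly oscillating u have ∫u²/∫(u')² → 0), and α = 1 would force 0 ≥ (1−c)∫u², impossible since c < 1; so 1−α > 0. By the sharp Poincaré inequality on H^1_0 of an interval of length L, ∫(u')² ≥ (π/L)²∫u² with equality for the first sine mode sin(π(x−x₀)/L) (x₀ the left endpoint), so the inequality holds for all u iff (1−α)(π/L)² ≥ α − c, i.e. α ≤ ((π/L)² + c)/((π/L)² + 1) = (1 + c(L/π)²)/(1 + (L/π)²). (Direct route, valid since c ≤ 0: Poincaré gives c∫u² ≥ c(L/π)²∫(u')², so a(u,u) ≥ (1 + c(L/π)²)∫(u')², while ||u||_{H^1}² ≤ (1 + (L/π)²)∫(u')²; dividing yields the same α.) With (π/L)² = 9*π^2/16 and c = -14/5, the largest admissible constant is α = ((π/L)² + c)/((π/L)² + 1).
Simplifying, α = (-224 + 45*π^2)/(5*(16 + 9*π^2)).
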